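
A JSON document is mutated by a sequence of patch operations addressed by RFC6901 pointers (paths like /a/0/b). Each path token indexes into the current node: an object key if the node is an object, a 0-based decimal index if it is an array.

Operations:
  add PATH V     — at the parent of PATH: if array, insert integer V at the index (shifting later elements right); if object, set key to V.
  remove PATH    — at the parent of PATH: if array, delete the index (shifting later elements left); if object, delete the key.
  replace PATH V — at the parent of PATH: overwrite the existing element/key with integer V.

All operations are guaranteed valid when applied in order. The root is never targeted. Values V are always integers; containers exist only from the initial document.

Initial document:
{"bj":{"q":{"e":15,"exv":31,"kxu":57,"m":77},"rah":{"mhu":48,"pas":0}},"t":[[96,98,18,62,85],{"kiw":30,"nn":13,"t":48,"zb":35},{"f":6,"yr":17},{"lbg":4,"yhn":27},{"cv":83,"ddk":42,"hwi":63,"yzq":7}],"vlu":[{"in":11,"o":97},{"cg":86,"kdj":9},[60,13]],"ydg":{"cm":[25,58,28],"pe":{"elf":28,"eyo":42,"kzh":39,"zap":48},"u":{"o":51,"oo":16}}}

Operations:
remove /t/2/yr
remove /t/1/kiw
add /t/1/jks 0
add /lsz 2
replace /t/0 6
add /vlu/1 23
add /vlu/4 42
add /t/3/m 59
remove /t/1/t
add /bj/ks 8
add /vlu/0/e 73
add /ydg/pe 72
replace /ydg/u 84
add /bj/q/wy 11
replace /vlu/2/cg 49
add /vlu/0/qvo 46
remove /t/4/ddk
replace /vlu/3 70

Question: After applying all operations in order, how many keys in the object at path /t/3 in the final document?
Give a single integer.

Answer: 3

Derivation:
After op 1 (remove /t/2/yr): {"bj":{"q":{"e":15,"exv":31,"kxu":57,"m":77},"rah":{"mhu":48,"pas":0}},"t":[[96,98,18,62,85],{"kiw":30,"nn":13,"t":48,"zb":35},{"f":6},{"lbg":4,"yhn":27},{"cv":83,"ddk":42,"hwi":63,"yzq":7}],"vlu":[{"in":11,"o":97},{"cg":86,"kdj":9},[60,13]],"ydg":{"cm":[25,58,28],"pe":{"elf":28,"eyo":42,"kzh":39,"zap":48},"u":{"o":51,"oo":16}}}
After op 2 (remove /t/1/kiw): {"bj":{"q":{"e":15,"exv":31,"kxu":57,"m":77},"rah":{"mhu":48,"pas":0}},"t":[[96,98,18,62,85],{"nn":13,"t":48,"zb":35},{"f":6},{"lbg":4,"yhn":27},{"cv":83,"ddk":42,"hwi":63,"yzq":7}],"vlu":[{"in":11,"o":97},{"cg":86,"kdj":9},[60,13]],"ydg":{"cm":[25,58,28],"pe":{"elf":28,"eyo":42,"kzh":39,"zap":48},"u":{"o":51,"oo":16}}}
After op 3 (add /t/1/jks 0): {"bj":{"q":{"e":15,"exv":31,"kxu":57,"m":77},"rah":{"mhu":48,"pas":0}},"t":[[96,98,18,62,85],{"jks":0,"nn":13,"t":48,"zb":35},{"f":6},{"lbg":4,"yhn":27},{"cv":83,"ddk":42,"hwi":63,"yzq":7}],"vlu":[{"in":11,"o":97},{"cg":86,"kdj":9},[60,13]],"ydg":{"cm":[25,58,28],"pe":{"elf":28,"eyo":42,"kzh":39,"zap":48},"u":{"o":51,"oo":16}}}
After op 4 (add /lsz 2): {"bj":{"q":{"e":15,"exv":31,"kxu":57,"m":77},"rah":{"mhu":48,"pas":0}},"lsz":2,"t":[[96,98,18,62,85],{"jks":0,"nn":13,"t":48,"zb":35},{"f":6},{"lbg":4,"yhn":27},{"cv":83,"ddk":42,"hwi":63,"yzq":7}],"vlu":[{"in":11,"o":97},{"cg":86,"kdj":9},[60,13]],"ydg":{"cm":[25,58,28],"pe":{"elf":28,"eyo":42,"kzh":39,"zap":48},"u":{"o":51,"oo":16}}}
After op 5 (replace /t/0 6): {"bj":{"q":{"e":15,"exv":31,"kxu":57,"m":77},"rah":{"mhu":48,"pas":0}},"lsz":2,"t":[6,{"jks":0,"nn":13,"t":48,"zb":35},{"f":6},{"lbg":4,"yhn":27},{"cv":83,"ddk":42,"hwi":63,"yzq":7}],"vlu":[{"in":11,"o":97},{"cg":86,"kdj":9},[60,13]],"ydg":{"cm":[25,58,28],"pe":{"elf":28,"eyo":42,"kzh":39,"zap":48},"u":{"o":51,"oo":16}}}
After op 6 (add /vlu/1 23): {"bj":{"q":{"e":15,"exv":31,"kxu":57,"m":77},"rah":{"mhu":48,"pas":0}},"lsz":2,"t":[6,{"jks":0,"nn":13,"t":48,"zb":35},{"f":6},{"lbg":4,"yhn":27},{"cv":83,"ddk":42,"hwi":63,"yzq":7}],"vlu":[{"in":11,"o":97},23,{"cg":86,"kdj":9},[60,13]],"ydg":{"cm":[25,58,28],"pe":{"elf":28,"eyo":42,"kzh":39,"zap":48},"u":{"o":51,"oo":16}}}
After op 7 (add /vlu/4 42): {"bj":{"q":{"e":15,"exv":31,"kxu":57,"m":77},"rah":{"mhu":48,"pas":0}},"lsz":2,"t":[6,{"jks":0,"nn":13,"t":48,"zb":35},{"f":6},{"lbg":4,"yhn":27},{"cv":83,"ddk":42,"hwi":63,"yzq":7}],"vlu":[{"in":11,"o":97},23,{"cg":86,"kdj":9},[60,13],42],"ydg":{"cm":[25,58,28],"pe":{"elf":28,"eyo":42,"kzh":39,"zap":48},"u":{"o":51,"oo":16}}}
After op 8 (add /t/3/m 59): {"bj":{"q":{"e":15,"exv":31,"kxu":57,"m":77},"rah":{"mhu":48,"pas":0}},"lsz":2,"t":[6,{"jks":0,"nn":13,"t":48,"zb":35},{"f":6},{"lbg":4,"m":59,"yhn":27},{"cv":83,"ddk":42,"hwi":63,"yzq":7}],"vlu":[{"in":11,"o":97},23,{"cg":86,"kdj":9},[60,13],42],"ydg":{"cm":[25,58,28],"pe":{"elf":28,"eyo":42,"kzh":39,"zap":48},"u":{"o":51,"oo":16}}}
After op 9 (remove /t/1/t): {"bj":{"q":{"e":15,"exv":31,"kxu":57,"m":77},"rah":{"mhu":48,"pas":0}},"lsz":2,"t":[6,{"jks":0,"nn":13,"zb":35},{"f":6},{"lbg":4,"m":59,"yhn":27},{"cv":83,"ddk":42,"hwi":63,"yzq":7}],"vlu":[{"in":11,"o":97},23,{"cg":86,"kdj":9},[60,13],42],"ydg":{"cm":[25,58,28],"pe":{"elf":28,"eyo":42,"kzh":39,"zap":48},"u":{"o":51,"oo":16}}}
After op 10 (add /bj/ks 8): {"bj":{"ks":8,"q":{"e":15,"exv":31,"kxu":57,"m":77},"rah":{"mhu":48,"pas":0}},"lsz":2,"t":[6,{"jks":0,"nn":13,"zb":35},{"f":6},{"lbg":4,"m":59,"yhn":27},{"cv":83,"ddk":42,"hwi":63,"yzq":7}],"vlu":[{"in":11,"o":97},23,{"cg":86,"kdj":9},[60,13],42],"ydg":{"cm":[25,58,28],"pe":{"elf":28,"eyo":42,"kzh":39,"zap":48},"u":{"o":51,"oo":16}}}
After op 11 (add /vlu/0/e 73): {"bj":{"ks":8,"q":{"e":15,"exv":31,"kxu":57,"m":77},"rah":{"mhu":48,"pas":0}},"lsz":2,"t":[6,{"jks":0,"nn":13,"zb":35},{"f":6},{"lbg":4,"m":59,"yhn":27},{"cv":83,"ddk":42,"hwi":63,"yzq":7}],"vlu":[{"e":73,"in":11,"o":97},23,{"cg":86,"kdj":9},[60,13],42],"ydg":{"cm":[25,58,28],"pe":{"elf":28,"eyo":42,"kzh":39,"zap":48},"u":{"o":51,"oo":16}}}
After op 12 (add /ydg/pe 72): {"bj":{"ks":8,"q":{"e":15,"exv":31,"kxu":57,"m":77},"rah":{"mhu":48,"pas":0}},"lsz":2,"t":[6,{"jks":0,"nn":13,"zb":35},{"f":6},{"lbg":4,"m":59,"yhn":27},{"cv":83,"ddk":42,"hwi":63,"yzq":7}],"vlu":[{"e":73,"in":11,"o":97},23,{"cg":86,"kdj":9},[60,13],42],"ydg":{"cm":[25,58,28],"pe":72,"u":{"o":51,"oo":16}}}
After op 13 (replace /ydg/u 84): {"bj":{"ks":8,"q":{"e":15,"exv":31,"kxu":57,"m":77},"rah":{"mhu":48,"pas":0}},"lsz":2,"t":[6,{"jks":0,"nn":13,"zb":35},{"f":6},{"lbg":4,"m":59,"yhn":27},{"cv":83,"ddk":42,"hwi":63,"yzq":7}],"vlu":[{"e":73,"in":11,"o":97},23,{"cg":86,"kdj":9},[60,13],42],"ydg":{"cm":[25,58,28],"pe":72,"u":84}}
After op 14 (add /bj/q/wy 11): {"bj":{"ks":8,"q":{"e":15,"exv":31,"kxu":57,"m":77,"wy":11},"rah":{"mhu":48,"pas":0}},"lsz":2,"t":[6,{"jks":0,"nn":13,"zb":35},{"f":6},{"lbg":4,"m":59,"yhn":27},{"cv":83,"ddk":42,"hwi":63,"yzq":7}],"vlu":[{"e":73,"in":11,"o":97},23,{"cg":86,"kdj":9},[60,13],42],"ydg":{"cm":[25,58,28],"pe":72,"u":84}}
After op 15 (replace /vlu/2/cg 49): {"bj":{"ks":8,"q":{"e":15,"exv":31,"kxu":57,"m":77,"wy":11},"rah":{"mhu":48,"pas":0}},"lsz":2,"t":[6,{"jks":0,"nn":13,"zb":35},{"f":6},{"lbg":4,"m":59,"yhn":27},{"cv":83,"ddk":42,"hwi":63,"yzq":7}],"vlu":[{"e":73,"in":11,"o":97},23,{"cg":49,"kdj":9},[60,13],42],"ydg":{"cm":[25,58,28],"pe":72,"u":84}}
After op 16 (add /vlu/0/qvo 46): {"bj":{"ks":8,"q":{"e":15,"exv":31,"kxu":57,"m":77,"wy":11},"rah":{"mhu":48,"pas":0}},"lsz":2,"t":[6,{"jks":0,"nn":13,"zb":35},{"f":6},{"lbg":4,"m":59,"yhn":27},{"cv":83,"ddk":42,"hwi":63,"yzq":7}],"vlu":[{"e":73,"in":11,"o":97,"qvo":46},23,{"cg":49,"kdj":9},[60,13],42],"ydg":{"cm":[25,58,28],"pe":72,"u":84}}
After op 17 (remove /t/4/ddk): {"bj":{"ks":8,"q":{"e":15,"exv":31,"kxu":57,"m":77,"wy":11},"rah":{"mhu":48,"pas":0}},"lsz":2,"t":[6,{"jks":0,"nn":13,"zb":35},{"f":6},{"lbg":4,"m":59,"yhn":27},{"cv":83,"hwi":63,"yzq":7}],"vlu":[{"e":73,"in":11,"o":97,"qvo":46},23,{"cg":49,"kdj":9},[60,13],42],"ydg":{"cm":[25,58,28],"pe":72,"u":84}}
After op 18 (replace /vlu/3 70): {"bj":{"ks":8,"q":{"e":15,"exv":31,"kxu":57,"m":77,"wy":11},"rah":{"mhu":48,"pas":0}},"lsz":2,"t":[6,{"jks":0,"nn":13,"zb":35},{"f":6},{"lbg":4,"m":59,"yhn":27},{"cv":83,"hwi":63,"yzq":7}],"vlu":[{"e":73,"in":11,"o":97,"qvo":46},23,{"cg":49,"kdj":9},70,42],"ydg":{"cm":[25,58,28],"pe":72,"u":84}}
Size at path /t/3: 3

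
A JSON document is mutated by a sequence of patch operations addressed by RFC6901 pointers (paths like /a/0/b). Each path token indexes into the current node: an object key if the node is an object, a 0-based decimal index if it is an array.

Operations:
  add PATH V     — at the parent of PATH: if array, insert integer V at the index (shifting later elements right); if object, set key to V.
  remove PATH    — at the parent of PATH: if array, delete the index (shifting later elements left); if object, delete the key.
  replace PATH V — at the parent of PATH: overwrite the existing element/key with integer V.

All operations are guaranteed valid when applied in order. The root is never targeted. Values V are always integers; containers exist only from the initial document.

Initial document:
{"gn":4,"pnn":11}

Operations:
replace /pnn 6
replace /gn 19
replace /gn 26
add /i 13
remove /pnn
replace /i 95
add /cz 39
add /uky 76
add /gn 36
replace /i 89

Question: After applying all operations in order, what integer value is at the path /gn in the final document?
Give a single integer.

After op 1 (replace /pnn 6): {"gn":4,"pnn":6}
After op 2 (replace /gn 19): {"gn":19,"pnn":6}
After op 3 (replace /gn 26): {"gn":26,"pnn":6}
After op 4 (add /i 13): {"gn":26,"i":13,"pnn":6}
After op 5 (remove /pnn): {"gn":26,"i":13}
After op 6 (replace /i 95): {"gn":26,"i":95}
After op 7 (add /cz 39): {"cz":39,"gn":26,"i":95}
After op 8 (add /uky 76): {"cz":39,"gn":26,"i":95,"uky":76}
After op 9 (add /gn 36): {"cz":39,"gn":36,"i":95,"uky":76}
After op 10 (replace /i 89): {"cz":39,"gn":36,"i":89,"uky":76}
Value at /gn: 36

Answer: 36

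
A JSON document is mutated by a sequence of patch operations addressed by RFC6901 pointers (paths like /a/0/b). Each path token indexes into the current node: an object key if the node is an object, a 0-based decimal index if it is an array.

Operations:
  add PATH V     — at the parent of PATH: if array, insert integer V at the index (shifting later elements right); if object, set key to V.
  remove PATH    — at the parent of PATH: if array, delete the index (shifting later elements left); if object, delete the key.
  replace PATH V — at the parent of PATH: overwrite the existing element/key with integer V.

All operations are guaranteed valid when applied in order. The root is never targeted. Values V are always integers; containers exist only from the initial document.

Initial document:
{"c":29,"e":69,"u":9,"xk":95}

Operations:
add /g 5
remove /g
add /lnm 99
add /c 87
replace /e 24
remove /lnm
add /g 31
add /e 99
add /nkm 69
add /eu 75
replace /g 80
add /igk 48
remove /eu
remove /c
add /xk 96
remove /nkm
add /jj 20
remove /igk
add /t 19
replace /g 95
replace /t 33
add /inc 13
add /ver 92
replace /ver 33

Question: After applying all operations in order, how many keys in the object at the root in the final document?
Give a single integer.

Answer: 8

Derivation:
After op 1 (add /g 5): {"c":29,"e":69,"g":5,"u":9,"xk":95}
After op 2 (remove /g): {"c":29,"e":69,"u":9,"xk":95}
After op 3 (add /lnm 99): {"c":29,"e":69,"lnm":99,"u":9,"xk":95}
After op 4 (add /c 87): {"c":87,"e":69,"lnm":99,"u":9,"xk":95}
After op 5 (replace /e 24): {"c":87,"e":24,"lnm":99,"u":9,"xk":95}
After op 6 (remove /lnm): {"c":87,"e":24,"u":9,"xk":95}
After op 7 (add /g 31): {"c":87,"e":24,"g":31,"u":9,"xk":95}
After op 8 (add /e 99): {"c":87,"e":99,"g":31,"u":9,"xk":95}
After op 9 (add /nkm 69): {"c":87,"e":99,"g":31,"nkm":69,"u":9,"xk":95}
After op 10 (add /eu 75): {"c":87,"e":99,"eu":75,"g":31,"nkm":69,"u":9,"xk":95}
After op 11 (replace /g 80): {"c":87,"e":99,"eu":75,"g":80,"nkm":69,"u":9,"xk":95}
After op 12 (add /igk 48): {"c":87,"e":99,"eu":75,"g":80,"igk":48,"nkm":69,"u":9,"xk":95}
After op 13 (remove /eu): {"c":87,"e":99,"g":80,"igk":48,"nkm":69,"u":9,"xk":95}
After op 14 (remove /c): {"e":99,"g":80,"igk":48,"nkm":69,"u":9,"xk":95}
After op 15 (add /xk 96): {"e":99,"g":80,"igk":48,"nkm":69,"u":9,"xk":96}
After op 16 (remove /nkm): {"e":99,"g":80,"igk":48,"u":9,"xk":96}
After op 17 (add /jj 20): {"e":99,"g":80,"igk":48,"jj":20,"u":9,"xk":96}
After op 18 (remove /igk): {"e":99,"g":80,"jj":20,"u":9,"xk":96}
After op 19 (add /t 19): {"e":99,"g":80,"jj":20,"t":19,"u":9,"xk":96}
After op 20 (replace /g 95): {"e":99,"g":95,"jj":20,"t":19,"u":9,"xk":96}
After op 21 (replace /t 33): {"e":99,"g":95,"jj":20,"t":33,"u":9,"xk":96}
After op 22 (add /inc 13): {"e":99,"g":95,"inc":13,"jj":20,"t":33,"u":9,"xk":96}
After op 23 (add /ver 92): {"e":99,"g":95,"inc":13,"jj":20,"t":33,"u":9,"ver":92,"xk":96}
After op 24 (replace /ver 33): {"e":99,"g":95,"inc":13,"jj":20,"t":33,"u":9,"ver":33,"xk":96}
Size at the root: 8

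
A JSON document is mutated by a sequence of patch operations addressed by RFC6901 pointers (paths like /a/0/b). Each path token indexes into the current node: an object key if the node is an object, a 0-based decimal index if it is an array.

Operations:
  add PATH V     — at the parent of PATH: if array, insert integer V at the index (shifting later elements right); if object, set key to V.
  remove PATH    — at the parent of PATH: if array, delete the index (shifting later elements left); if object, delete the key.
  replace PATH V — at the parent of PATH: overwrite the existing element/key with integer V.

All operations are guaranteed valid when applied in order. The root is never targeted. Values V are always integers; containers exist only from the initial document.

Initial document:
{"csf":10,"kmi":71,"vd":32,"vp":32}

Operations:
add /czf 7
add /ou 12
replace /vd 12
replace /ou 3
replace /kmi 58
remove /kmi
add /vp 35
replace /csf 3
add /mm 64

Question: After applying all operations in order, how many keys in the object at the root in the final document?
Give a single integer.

After op 1 (add /czf 7): {"csf":10,"czf":7,"kmi":71,"vd":32,"vp":32}
After op 2 (add /ou 12): {"csf":10,"czf":7,"kmi":71,"ou":12,"vd":32,"vp":32}
After op 3 (replace /vd 12): {"csf":10,"czf":7,"kmi":71,"ou":12,"vd":12,"vp":32}
After op 4 (replace /ou 3): {"csf":10,"czf":7,"kmi":71,"ou":3,"vd":12,"vp":32}
After op 5 (replace /kmi 58): {"csf":10,"czf":7,"kmi":58,"ou":3,"vd":12,"vp":32}
After op 6 (remove /kmi): {"csf":10,"czf":7,"ou":3,"vd":12,"vp":32}
After op 7 (add /vp 35): {"csf":10,"czf":7,"ou":3,"vd":12,"vp":35}
After op 8 (replace /csf 3): {"csf":3,"czf":7,"ou":3,"vd":12,"vp":35}
After op 9 (add /mm 64): {"csf":3,"czf":7,"mm":64,"ou":3,"vd":12,"vp":35}
Size at the root: 6

Answer: 6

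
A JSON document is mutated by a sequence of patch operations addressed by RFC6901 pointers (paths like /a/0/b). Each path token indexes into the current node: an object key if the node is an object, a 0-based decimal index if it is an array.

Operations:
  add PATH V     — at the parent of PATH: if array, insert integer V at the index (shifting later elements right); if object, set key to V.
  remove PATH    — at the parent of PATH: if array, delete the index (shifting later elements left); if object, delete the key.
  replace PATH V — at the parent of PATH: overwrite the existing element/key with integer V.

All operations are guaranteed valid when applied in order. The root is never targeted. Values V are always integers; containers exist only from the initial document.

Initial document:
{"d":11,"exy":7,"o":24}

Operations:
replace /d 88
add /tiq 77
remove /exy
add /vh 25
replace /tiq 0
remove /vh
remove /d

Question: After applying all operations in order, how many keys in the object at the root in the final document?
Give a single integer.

Answer: 2

Derivation:
After op 1 (replace /d 88): {"d":88,"exy":7,"o":24}
After op 2 (add /tiq 77): {"d":88,"exy":7,"o":24,"tiq":77}
After op 3 (remove /exy): {"d":88,"o":24,"tiq":77}
After op 4 (add /vh 25): {"d":88,"o":24,"tiq":77,"vh":25}
After op 5 (replace /tiq 0): {"d":88,"o":24,"tiq":0,"vh":25}
After op 6 (remove /vh): {"d":88,"o":24,"tiq":0}
After op 7 (remove /d): {"o":24,"tiq":0}
Size at the root: 2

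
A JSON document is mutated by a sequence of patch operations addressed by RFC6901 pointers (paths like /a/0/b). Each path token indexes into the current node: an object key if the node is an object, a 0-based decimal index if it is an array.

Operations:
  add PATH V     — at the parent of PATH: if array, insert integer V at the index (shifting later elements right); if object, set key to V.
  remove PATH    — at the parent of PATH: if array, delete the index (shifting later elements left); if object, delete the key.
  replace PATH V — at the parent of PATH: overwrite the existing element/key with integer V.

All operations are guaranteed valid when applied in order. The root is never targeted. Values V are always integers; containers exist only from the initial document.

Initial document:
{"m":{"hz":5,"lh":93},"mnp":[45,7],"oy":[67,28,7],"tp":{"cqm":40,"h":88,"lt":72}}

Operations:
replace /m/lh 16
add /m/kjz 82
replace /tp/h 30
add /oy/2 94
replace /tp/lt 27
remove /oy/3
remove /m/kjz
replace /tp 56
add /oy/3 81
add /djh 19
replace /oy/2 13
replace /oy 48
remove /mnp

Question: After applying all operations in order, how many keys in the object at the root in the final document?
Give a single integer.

Answer: 4

Derivation:
After op 1 (replace /m/lh 16): {"m":{"hz":5,"lh":16},"mnp":[45,7],"oy":[67,28,7],"tp":{"cqm":40,"h":88,"lt":72}}
After op 2 (add /m/kjz 82): {"m":{"hz":5,"kjz":82,"lh":16},"mnp":[45,7],"oy":[67,28,7],"tp":{"cqm":40,"h":88,"lt":72}}
After op 3 (replace /tp/h 30): {"m":{"hz":5,"kjz":82,"lh":16},"mnp":[45,7],"oy":[67,28,7],"tp":{"cqm":40,"h":30,"lt":72}}
After op 4 (add /oy/2 94): {"m":{"hz":5,"kjz":82,"lh":16},"mnp":[45,7],"oy":[67,28,94,7],"tp":{"cqm":40,"h":30,"lt":72}}
After op 5 (replace /tp/lt 27): {"m":{"hz":5,"kjz":82,"lh":16},"mnp":[45,7],"oy":[67,28,94,7],"tp":{"cqm":40,"h":30,"lt":27}}
After op 6 (remove /oy/3): {"m":{"hz":5,"kjz":82,"lh":16},"mnp":[45,7],"oy":[67,28,94],"tp":{"cqm":40,"h":30,"lt":27}}
After op 7 (remove /m/kjz): {"m":{"hz":5,"lh":16},"mnp":[45,7],"oy":[67,28,94],"tp":{"cqm":40,"h":30,"lt":27}}
After op 8 (replace /tp 56): {"m":{"hz":5,"lh":16},"mnp":[45,7],"oy":[67,28,94],"tp":56}
After op 9 (add /oy/3 81): {"m":{"hz":5,"lh":16},"mnp":[45,7],"oy":[67,28,94,81],"tp":56}
After op 10 (add /djh 19): {"djh":19,"m":{"hz":5,"lh":16},"mnp":[45,7],"oy":[67,28,94,81],"tp":56}
After op 11 (replace /oy/2 13): {"djh":19,"m":{"hz":5,"lh":16},"mnp":[45,7],"oy":[67,28,13,81],"tp":56}
After op 12 (replace /oy 48): {"djh":19,"m":{"hz":5,"lh":16},"mnp":[45,7],"oy":48,"tp":56}
After op 13 (remove /mnp): {"djh":19,"m":{"hz":5,"lh":16},"oy":48,"tp":56}
Size at the root: 4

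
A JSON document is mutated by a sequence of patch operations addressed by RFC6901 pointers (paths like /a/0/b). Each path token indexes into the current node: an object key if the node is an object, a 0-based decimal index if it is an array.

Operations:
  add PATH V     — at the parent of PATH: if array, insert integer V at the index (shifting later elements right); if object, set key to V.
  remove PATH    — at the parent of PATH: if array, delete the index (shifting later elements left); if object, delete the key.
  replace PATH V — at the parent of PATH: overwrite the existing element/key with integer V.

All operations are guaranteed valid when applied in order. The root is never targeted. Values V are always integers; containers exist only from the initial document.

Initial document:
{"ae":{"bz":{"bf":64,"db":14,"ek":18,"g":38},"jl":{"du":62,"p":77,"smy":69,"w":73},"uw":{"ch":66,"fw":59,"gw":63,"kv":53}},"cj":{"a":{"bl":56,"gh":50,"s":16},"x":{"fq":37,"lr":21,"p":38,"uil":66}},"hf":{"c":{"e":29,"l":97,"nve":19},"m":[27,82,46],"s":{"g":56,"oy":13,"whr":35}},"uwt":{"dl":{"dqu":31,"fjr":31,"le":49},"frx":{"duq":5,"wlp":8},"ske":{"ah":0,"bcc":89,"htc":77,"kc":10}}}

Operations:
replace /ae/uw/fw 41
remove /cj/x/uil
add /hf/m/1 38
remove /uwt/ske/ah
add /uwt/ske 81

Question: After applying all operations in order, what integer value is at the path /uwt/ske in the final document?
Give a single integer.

Answer: 81

Derivation:
After op 1 (replace /ae/uw/fw 41): {"ae":{"bz":{"bf":64,"db":14,"ek":18,"g":38},"jl":{"du":62,"p":77,"smy":69,"w":73},"uw":{"ch":66,"fw":41,"gw":63,"kv":53}},"cj":{"a":{"bl":56,"gh":50,"s":16},"x":{"fq":37,"lr":21,"p":38,"uil":66}},"hf":{"c":{"e":29,"l":97,"nve":19},"m":[27,82,46],"s":{"g":56,"oy":13,"whr":35}},"uwt":{"dl":{"dqu":31,"fjr":31,"le":49},"frx":{"duq":5,"wlp":8},"ske":{"ah":0,"bcc":89,"htc":77,"kc":10}}}
After op 2 (remove /cj/x/uil): {"ae":{"bz":{"bf":64,"db":14,"ek":18,"g":38},"jl":{"du":62,"p":77,"smy":69,"w":73},"uw":{"ch":66,"fw":41,"gw":63,"kv":53}},"cj":{"a":{"bl":56,"gh":50,"s":16},"x":{"fq":37,"lr":21,"p":38}},"hf":{"c":{"e":29,"l":97,"nve":19},"m":[27,82,46],"s":{"g":56,"oy":13,"whr":35}},"uwt":{"dl":{"dqu":31,"fjr":31,"le":49},"frx":{"duq":5,"wlp":8},"ske":{"ah":0,"bcc":89,"htc":77,"kc":10}}}
After op 3 (add /hf/m/1 38): {"ae":{"bz":{"bf":64,"db":14,"ek":18,"g":38},"jl":{"du":62,"p":77,"smy":69,"w":73},"uw":{"ch":66,"fw":41,"gw":63,"kv":53}},"cj":{"a":{"bl":56,"gh":50,"s":16},"x":{"fq":37,"lr":21,"p":38}},"hf":{"c":{"e":29,"l":97,"nve":19},"m":[27,38,82,46],"s":{"g":56,"oy":13,"whr":35}},"uwt":{"dl":{"dqu":31,"fjr":31,"le":49},"frx":{"duq":5,"wlp":8},"ske":{"ah":0,"bcc":89,"htc":77,"kc":10}}}
After op 4 (remove /uwt/ske/ah): {"ae":{"bz":{"bf":64,"db":14,"ek":18,"g":38},"jl":{"du":62,"p":77,"smy":69,"w":73},"uw":{"ch":66,"fw":41,"gw":63,"kv":53}},"cj":{"a":{"bl":56,"gh":50,"s":16},"x":{"fq":37,"lr":21,"p":38}},"hf":{"c":{"e":29,"l":97,"nve":19},"m":[27,38,82,46],"s":{"g":56,"oy":13,"whr":35}},"uwt":{"dl":{"dqu":31,"fjr":31,"le":49},"frx":{"duq":5,"wlp":8},"ske":{"bcc":89,"htc":77,"kc":10}}}
After op 5 (add /uwt/ske 81): {"ae":{"bz":{"bf":64,"db":14,"ek":18,"g":38},"jl":{"du":62,"p":77,"smy":69,"w":73},"uw":{"ch":66,"fw":41,"gw":63,"kv":53}},"cj":{"a":{"bl":56,"gh":50,"s":16},"x":{"fq":37,"lr":21,"p":38}},"hf":{"c":{"e":29,"l":97,"nve":19},"m":[27,38,82,46],"s":{"g":56,"oy":13,"whr":35}},"uwt":{"dl":{"dqu":31,"fjr":31,"le":49},"frx":{"duq":5,"wlp":8},"ske":81}}
Value at /uwt/ske: 81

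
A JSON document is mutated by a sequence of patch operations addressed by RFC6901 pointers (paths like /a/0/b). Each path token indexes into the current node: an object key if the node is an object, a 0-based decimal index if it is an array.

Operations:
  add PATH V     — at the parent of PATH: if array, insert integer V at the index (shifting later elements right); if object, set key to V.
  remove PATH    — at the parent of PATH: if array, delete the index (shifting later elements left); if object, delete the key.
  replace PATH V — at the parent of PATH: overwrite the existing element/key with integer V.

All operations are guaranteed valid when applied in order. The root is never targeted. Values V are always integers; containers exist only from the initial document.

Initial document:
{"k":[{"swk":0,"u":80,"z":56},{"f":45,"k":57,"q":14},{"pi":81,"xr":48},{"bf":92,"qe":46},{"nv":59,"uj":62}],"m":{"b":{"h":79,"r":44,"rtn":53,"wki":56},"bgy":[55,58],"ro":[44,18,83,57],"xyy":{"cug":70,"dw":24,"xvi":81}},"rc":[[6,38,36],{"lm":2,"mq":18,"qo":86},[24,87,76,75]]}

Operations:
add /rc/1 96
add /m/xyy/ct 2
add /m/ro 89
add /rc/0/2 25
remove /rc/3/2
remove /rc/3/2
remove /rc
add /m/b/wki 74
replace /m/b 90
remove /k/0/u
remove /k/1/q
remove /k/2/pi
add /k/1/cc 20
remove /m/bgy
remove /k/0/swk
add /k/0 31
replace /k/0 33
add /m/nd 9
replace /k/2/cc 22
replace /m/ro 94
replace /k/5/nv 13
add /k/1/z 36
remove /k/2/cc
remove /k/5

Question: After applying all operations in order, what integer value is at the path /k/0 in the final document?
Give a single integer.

After op 1 (add /rc/1 96): {"k":[{"swk":0,"u":80,"z":56},{"f":45,"k":57,"q":14},{"pi":81,"xr":48},{"bf":92,"qe":46},{"nv":59,"uj":62}],"m":{"b":{"h":79,"r":44,"rtn":53,"wki":56},"bgy":[55,58],"ro":[44,18,83,57],"xyy":{"cug":70,"dw":24,"xvi":81}},"rc":[[6,38,36],96,{"lm":2,"mq":18,"qo":86},[24,87,76,75]]}
After op 2 (add /m/xyy/ct 2): {"k":[{"swk":0,"u":80,"z":56},{"f":45,"k":57,"q":14},{"pi":81,"xr":48},{"bf":92,"qe":46},{"nv":59,"uj":62}],"m":{"b":{"h":79,"r":44,"rtn":53,"wki":56},"bgy":[55,58],"ro":[44,18,83,57],"xyy":{"ct":2,"cug":70,"dw":24,"xvi":81}},"rc":[[6,38,36],96,{"lm":2,"mq":18,"qo":86},[24,87,76,75]]}
After op 3 (add /m/ro 89): {"k":[{"swk":0,"u":80,"z":56},{"f":45,"k":57,"q":14},{"pi":81,"xr":48},{"bf":92,"qe":46},{"nv":59,"uj":62}],"m":{"b":{"h":79,"r":44,"rtn":53,"wki":56},"bgy":[55,58],"ro":89,"xyy":{"ct":2,"cug":70,"dw":24,"xvi":81}},"rc":[[6,38,36],96,{"lm":2,"mq":18,"qo":86},[24,87,76,75]]}
After op 4 (add /rc/0/2 25): {"k":[{"swk":0,"u":80,"z":56},{"f":45,"k":57,"q":14},{"pi":81,"xr":48},{"bf":92,"qe":46},{"nv":59,"uj":62}],"m":{"b":{"h":79,"r":44,"rtn":53,"wki":56},"bgy":[55,58],"ro":89,"xyy":{"ct":2,"cug":70,"dw":24,"xvi":81}},"rc":[[6,38,25,36],96,{"lm":2,"mq":18,"qo":86},[24,87,76,75]]}
After op 5 (remove /rc/3/2): {"k":[{"swk":0,"u":80,"z":56},{"f":45,"k":57,"q":14},{"pi":81,"xr":48},{"bf":92,"qe":46},{"nv":59,"uj":62}],"m":{"b":{"h":79,"r":44,"rtn":53,"wki":56},"bgy":[55,58],"ro":89,"xyy":{"ct":2,"cug":70,"dw":24,"xvi":81}},"rc":[[6,38,25,36],96,{"lm":2,"mq":18,"qo":86},[24,87,75]]}
After op 6 (remove /rc/3/2): {"k":[{"swk":0,"u":80,"z":56},{"f":45,"k":57,"q":14},{"pi":81,"xr":48},{"bf":92,"qe":46},{"nv":59,"uj":62}],"m":{"b":{"h":79,"r":44,"rtn":53,"wki":56},"bgy":[55,58],"ro":89,"xyy":{"ct":2,"cug":70,"dw":24,"xvi":81}},"rc":[[6,38,25,36],96,{"lm":2,"mq":18,"qo":86},[24,87]]}
After op 7 (remove /rc): {"k":[{"swk":0,"u":80,"z":56},{"f":45,"k":57,"q":14},{"pi":81,"xr":48},{"bf":92,"qe":46},{"nv":59,"uj":62}],"m":{"b":{"h":79,"r":44,"rtn":53,"wki":56},"bgy":[55,58],"ro":89,"xyy":{"ct":2,"cug":70,"dw":24,"xvi":81}}}
After op 8 (add /m/b/wki 74): {"k":[{"swk":0,"u":80,"z":56},{"f":45,"k":57,"q":14},{"pi":81,"xr":48},{"bf":92,"qe":46},{"nv":59,"uj":62}],"m":{"b":{"h":79,"r":44,"rtn":53,"wki":74},"bgy":[55,58],"ro":89,"xyy":{"ct":2,"cug":70,"dw":24,"xvi":81}}}
After op 9 (replace /m/b 90): {"k":[{"swk":0,"u":80,"z":56},{"f":45,"k":57,"q":14},{"pi":81,"xr":48},{"bf":92,"qe":46},{"nv":59,"uj":62}],"m":{"b":90,"bgy":[55,58],"ro":89,"xyy":{"ct":2,"cug":70,"dw":24,"xvi":81}}}
After op 10 (remove /k/0/u): {"k":[{"swk":0,"z":56},{"f":45,"k":57,"q":14},{"pi":81,"xr":48},{"bf":92,"qe":46},{"nv":59,"uj":62}],"m":{"b":90,"bgy":[55,58],"ro":89,"xyy":{"ct":2,"cug":70,"dw":24,"xvi":81}}}
After op 11 (remove /k/1/q): {"k":[{"swk":0,"z":56},{"f":45,"k":57},{"pi":81,"xr":48},{"bf":92,"qe":46},{"nv":59,"uj":62}],"m":{"b":90,"bgy":[55,58],"ro":89,"xyy":{"ct":2,"cug":70,"dw":24,"xvi":81}}}
After op 12 (remove /k/2/pi): {"k":[{"swk":0,"z":56},{"f":45,"k":57},{"xr":48},{"bf":92,"qe":46},{"nv":59,"uj":62}],"m":{"b":90,"bgy":[55,58],"ro":89,"xyy":{"ct":2,"cug":70,"dw":24,"xvi":81}}}
After op 13 (add /k/1/cc 20): {"k":[{"swk":0,"z":56},{"cc":20,"f":45,"k":57},{"xr":48},{"bf":92,"qe":46},{"nv":59,"uj":62}],"m":{"b":90,"bgy":[55,58],"ro":89,"xyy":{"ct":2,"cug":70,"dw":24,"xvi":81}}}
After op 14 (remove /m/bgy): {"k":[{"swk":0,"z":56},{"cc":20,"f":45,"k":57},{"xr":48},{"bf":92,"qe":46},{"nv":59,"uj":62}],"m":{"b":90,"ro":89,"xyy":{"ct":2,"cug":70,"dw":24,"xvi":81}}}
After op 15 (remove /k/0/swk): {"k":[{"z":56},{"cc":20,"f":45,"k":57},{"xr":48},{"bf":92,"qe":46},{"nv":59,"uj":62}],"m":{"b":90,"ro":89,"xyy":{"ct":2,"cug":70,"dw":24,"xvi":81}}}
After op 16 (add /k/0 31): {"k":[31,{"z":56},{"cc":20,"f":45,"k":57},{"xr":48},{"bf":92,"qe":46},{"nv":59,"uj":62}],"m":{"b":90,"ro":89,"xyy":{"ct":2,"cug":70,"dw":24,"xvi":81}}}
After op 17 (replace /k/0 33): {"k":[33,{"z":56},{"cc":20,"f":45,"k":57},{"xr":48},{"bf":92,"qe":46},{"nv":59,"uj":62}],"m":{"b":90,"ro":89,"xyy":{"ct":2,"cug":70,"dw":24,"xvi":81}}}
After op 18 (add /m/nd 9): {"k":[33,{"z":56},{"cc":20,"f":45,"k":57},{"xr":48},{"bf":92,"qe":46},{"nv":59,"uj":62}],"m":{"b":90,"nd":9,"ro":89,"xyy":{"ct":2,"cug":70,"dw":24,"xvi":81}}}
After op 19 (replace /k/2/cc 22): {"k":[33,{"z":56},{"cc":22,"f":45,"k":57},{"xr":48},{"bf":92,"qe":46},{"nv":59,"uj":62}],"m":{"b":90,"nd":9,"ro":89,"xyy":{"ct":2,"cug":70,"dw":24,"xvi":81}}}
After op 20 (replace /m/ro 94): {"k":[33,{"z":56},{"cc":22,"f":45,"k":57},{"xr":48},{"bf":92,"qe":46},{"nv":59,"uj":62}],"m":{"b":90,"nd":9,"ro":94,"xyy":{"ct":2,"cug":70,"dw":24,"xvi":81}}}
After op 21 (replace /k/5/nv 13): {"k":[33,{"z":56},{"cc":22,"f":45,"k":57},{"xr":48},{"bf":92,"qe":46},{"nv":13,"uj":62}],"m":{"b":90,"nd":9,"ro":94,"xyy":{"ct":2,"cug":70,"dw":24,"xvi":81}}}
After op 22 (add /k/1/z 36): {"k":[33,{"z":36},{"cc":22,"f":45,"k":57},{"xr":48},{"bf":92,"qe":46},{"nv":13,"uj":62}],"m":{"b":90,"nd":9,"ro":94,"xyy":{"ct":2,"cug":70,"dw":24,"xvi":81}}}
After op 23 (remove /k/2/cc): {"k":[33,{"z":36},{"f":45,"k":57},{"xr":48},{"bf":92,"qe":46},{"nv":13,"uj":62}],"m":{"b":90,"nd":9,"ro":94,"xyy":{"ct":2,"cug":70,"dw":24,"xvi":81}}}
After op 24 (remove /k/5): {"k":[33,{"z":36},{"f":45,"k":57},{"xr":48},{"bf":92,"qe":46}],"m":{"b":90,"nd":9,"ro":94,"xyy":{"ct":2,"cug":70,"dw":24,"xvi":81}}}
Value at /k/0: 33

Answer: 33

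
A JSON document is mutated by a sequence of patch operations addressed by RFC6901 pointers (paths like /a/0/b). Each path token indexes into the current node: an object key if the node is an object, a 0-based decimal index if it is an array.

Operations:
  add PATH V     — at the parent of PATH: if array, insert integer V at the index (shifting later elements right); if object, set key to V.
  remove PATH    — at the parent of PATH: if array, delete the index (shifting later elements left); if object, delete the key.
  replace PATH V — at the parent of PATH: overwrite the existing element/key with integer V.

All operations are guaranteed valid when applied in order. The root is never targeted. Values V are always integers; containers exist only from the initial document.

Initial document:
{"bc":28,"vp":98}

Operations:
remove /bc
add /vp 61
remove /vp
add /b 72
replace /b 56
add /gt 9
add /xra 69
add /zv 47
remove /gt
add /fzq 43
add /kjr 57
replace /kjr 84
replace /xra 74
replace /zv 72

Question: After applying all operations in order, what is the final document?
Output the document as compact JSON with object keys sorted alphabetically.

Answer: {"b":56,"fzq":43,"kjr":84,"xra":74,"zv":72}

Derivation:
After op 1 (remove /bc): {"vp":98}
After op 2 (add /vp 61): {"vp":61}
After op 3 (remove /vp): {}
After op 4 (add /b 72): {"b":72}
After op 5 (replace /b 56): {"b":56}
After op 6 (add /gt 9): {"b":56,"gt":9}
After op 7 (add /xra 69): {"b":56,"gt":9,"xra":69}
After op 8 (add /zv 47): {"b":56,"gt":9,"xra":69,"zv":47}
After op 9 (remove /gt): {"b":56,"xra":69,"zv":47}
After op 10 (add /fzq 43): {"b":56,"fzq":43,"xra":69,"zv":47}
After op 11 (add /kjr 57): {"b":56,"fzq":43,"kjr":57,"xra":69,"zv":47}
After op 12 (replace /kjr 84): {"b":56,"fzq":43,"kjr":84,"xra":69,"zv":47}
After op 13 (replace /xra 74): {"b":56,"fzq":43,"kjr":84,"xra":74,"zv":47}
After op 14 (replace /zv 72): {"b":56,"fzq":43,"kjr":84,"xra":74,"zv":72}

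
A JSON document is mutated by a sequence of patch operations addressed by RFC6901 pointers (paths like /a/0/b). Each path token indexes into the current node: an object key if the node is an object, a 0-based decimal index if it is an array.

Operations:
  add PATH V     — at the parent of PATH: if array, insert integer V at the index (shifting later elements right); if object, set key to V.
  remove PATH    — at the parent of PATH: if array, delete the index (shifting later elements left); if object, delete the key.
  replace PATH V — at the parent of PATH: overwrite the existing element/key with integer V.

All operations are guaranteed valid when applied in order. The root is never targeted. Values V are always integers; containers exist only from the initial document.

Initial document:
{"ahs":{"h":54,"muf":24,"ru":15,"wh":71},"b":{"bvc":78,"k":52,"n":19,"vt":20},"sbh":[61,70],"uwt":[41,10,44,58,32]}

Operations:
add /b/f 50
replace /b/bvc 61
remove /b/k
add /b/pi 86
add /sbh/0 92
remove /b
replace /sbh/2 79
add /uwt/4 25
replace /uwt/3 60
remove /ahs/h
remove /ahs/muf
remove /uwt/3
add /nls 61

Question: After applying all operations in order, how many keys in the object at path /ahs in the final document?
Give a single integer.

After op 1 (add /b/f 50): {"ahs":{"h":54,"muf":24,"ru":15,"wh":71},"b":{"bvc":78,"f":50,"k":52,"n":19,"vt":20},"sbh":[61,70],"uwt":[41,10,44,58,32]}
After op 2 (replace /b/bvc 61): {"ahs":{"h":54,"muf":24,"ru":15,"wh":71},"b":{"bvc":61,"f":50,"k":52,"n":19,"vt":20},"sbh":[61,70],"uwt":[41,10,44,58,32]}
After op 3 (remove /b/k): {"ahs":{"h":54,"muf":24,"ru":15,"wh":71},"b":{"bvc":61,"f":50,"n":19,"vt":20},"sbh":[61,70],"uwt":[41,10,44,58,32]}
After op 4 (add /b/pi 86): {"ahs":{"h":54,"muf":24,"ru":15,"wh":71},"b":{"bvc":61,"f":50,"n":19,"pi":86,"vt":20},"sbh":[61,70],"uwt":[41,10,44,58,32]}
After op 5 (add /sbh/0 92): {"ahs":{"h":54,"muf":24,"ru":15,"wh":71},"b":{"bvc":61,"f":50,"n":19,"pi":86,"vt":20},"sbh":[92,61,70],"uwt":[41,10,44,58,32]}
After op 6 (remove /b): {"ahs":{"h":54,"muf":24,"ru":15,"wh":71},"sbh":[92,61,70],"uwt":[41,10,44,58,32]}
After op 7 (replace /sbh/2 79): {"ahs":{"h":54,"muf":24,"ru":15,"wh":71},"sbh":[92,61,79],"uwt":[41,10,44,58,32]}
After op 8 (add /uwt/4 25): {"ahs":{"h":54,"muf":24,"ru":15,"wh":71},"sbh":[92,61,79],"uwt":[41,10,44,58,25,32]}
After op 9 (replace /uwt/3 60): {"ahs":{"h":54,"muf":24,"ru":15,"wh":71},"sbh":[92,61,79],"uwt":[41,10,44,60,25,32]}
After op 10 (remove /ahs/h): {"ahs":{"muf":24,"ru":15,"wh":71},"sbh":[92,61,79],"uwt":[41,10,44,60,25,32]}
After op 11 (remove /ahs/muf): {"ahs":{"ru":15,"wh":71},"sbh":[92,61,79],"uwt":[41,10,44,60,25,32]}
After op 12 (remove /uwt/3): {"ahs":{"ru":15,"wh":71},"sbh":[92,61,79],"uwt":[41,10,44,25,32]}
After op 13 (add /nls 61): {"ahs":{"ru":15,"wh":71},"nls":61,"sbh":[92,61,79],"uwt":[41,10,44,25,32]}
Size at path /ahs: 2

Answer: 2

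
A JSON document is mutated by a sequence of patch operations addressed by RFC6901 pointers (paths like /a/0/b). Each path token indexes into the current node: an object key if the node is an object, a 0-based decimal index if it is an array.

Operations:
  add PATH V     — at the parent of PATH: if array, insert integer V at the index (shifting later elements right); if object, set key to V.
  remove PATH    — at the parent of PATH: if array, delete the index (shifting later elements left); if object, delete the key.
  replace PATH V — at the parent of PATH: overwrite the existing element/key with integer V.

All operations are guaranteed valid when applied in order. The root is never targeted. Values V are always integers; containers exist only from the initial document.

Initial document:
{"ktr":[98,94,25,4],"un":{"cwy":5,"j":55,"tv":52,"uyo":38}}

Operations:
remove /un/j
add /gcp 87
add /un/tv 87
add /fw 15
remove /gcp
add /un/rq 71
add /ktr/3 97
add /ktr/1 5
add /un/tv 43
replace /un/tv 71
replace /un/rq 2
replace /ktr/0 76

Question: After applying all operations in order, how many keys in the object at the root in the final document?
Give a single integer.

After op 1 (remove /un/j): {"ktr":[98,94,25,4],"un":{"cwy":5,"tv":52,"uyo":38}}
After op 2 (add /gcp 87): {"gcp":87,"ktr":[98,94,25,4],"un":{"cwy":5,"tv":52,"uyo":38}}
After op 3 (add /un/tv 87): {"gcp":87,"ktr":[98,94,25,4],"un":{"cwy":5,"tv":87,"uyo":38}}
After op 4 (add /fw 15): {"fw":15,"gcp":87,"ktr":[98,94,25,4],"un":{"cwy":5,"tv":87,"uyo":38}}
After op 5 (remove /gcp): {"fw":15,"ktr":[98,94,25,4],"un":{"cwy":5,"tv":87,"uyo":38}}
After op 6 (add /un/rq 71): {"fw":15,"ktr":[98,94,25,4],"un":{"cwy":5,"rq":71,"tv":87,"uyo":38}}
After op 7 (add /ktr/3 97): {"fw":15,"ktr":[98,94,25,97,4],"un":{"cwy":5,"rq":71,"tv":87,"uyo":38}}
After op 8 (add /ktr/1 5): {"fw":15,"ktr":[98,5,94,25,97,4],"un":{"cwy":5,"rq":71,"tv":87,"uyo":38}}
After op 9 (add /un/tv 43): {"fw":15,"ktr":[98,5,94,25,97,4],"un":{"cwy":5,"rq":71,"tv":43,"uyo":38}}
After op 10 (replace /un/tv 71): {"fw":15,"ktr":[98,5,94,25,97,4],"un":{"cwy":5,"rq":71,"tv":71,"uyo":38}}
After op 11 (replace /un/rq 2): {"fw":15,"ktr":[98,5,94,25,97,4],"un":{"cwy":5,"rq":2,"tv":71,"uyo":38}}
After op 12 (replace /ktr/0 76): {"fw":15,"ktr":[76,5,94,25,97,4],"un":{"cwy":5,"rq":2,"tv":71,"uyo":38}}
Size at the root: 3

Answer: 3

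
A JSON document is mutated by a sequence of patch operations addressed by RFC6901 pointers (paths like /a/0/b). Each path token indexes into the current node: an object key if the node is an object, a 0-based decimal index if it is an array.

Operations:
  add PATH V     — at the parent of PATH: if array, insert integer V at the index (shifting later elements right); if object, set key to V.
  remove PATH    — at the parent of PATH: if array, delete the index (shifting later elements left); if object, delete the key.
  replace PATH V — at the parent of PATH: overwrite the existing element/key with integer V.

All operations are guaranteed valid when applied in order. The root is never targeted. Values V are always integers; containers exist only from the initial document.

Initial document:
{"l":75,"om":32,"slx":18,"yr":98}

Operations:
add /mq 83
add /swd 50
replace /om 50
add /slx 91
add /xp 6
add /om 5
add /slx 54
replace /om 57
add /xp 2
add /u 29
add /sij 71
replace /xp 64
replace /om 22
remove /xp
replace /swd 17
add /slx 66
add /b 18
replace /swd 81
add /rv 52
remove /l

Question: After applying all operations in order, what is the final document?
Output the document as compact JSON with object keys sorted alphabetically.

Answer: {"b":18,"mq":83,"om":22,"rv":52,"sij":71,"slx":66,"swd":81,"u":29,"yr":98}

Derivation:
After op 1 (add /mq 83): {"l":75,"mq":83,"om":32,"slx":18,"yr":98}
After op 2 (add /swd 50): {"l":75,"mq":83,"om":32,"slx":18,"swd":50,"yr":98}
After op 3 (replace /om 50): {"l":75,"mq":83,"om":50,"slx":18,"swd":50,"yr":98}
After op 4 (add /slx 91): {"l":75,"mq":83,"om":50,"slx":91,"swd":50,"yr":98}
After op 5 (add /xp 6): {"l":75,"mq":83,"om":50,"slx":91,"swd":50,"xp":6,"yr":98}
After op 6 (add /om 5): {"l":75,"mq":83,"om":5,"slx":91,"swd":50,"xp":6,"yr":98}
After op 7 (add /slx 54): {"l":75,"mq":83,"om":5,"slx":54,"swd":50,"xp":6,"yr":98}
After op 8 (replace /om 57): {"l":75,"mq":83,"om":57,"slx":54,"swd":50,"xp":6,"yr":98}
After op 9 (add /xp 2): {"l":75,"mq":83,"om":57,"slx":54,"swd":50,"xp":2,"yr":98}
After op 10 (add /u 29): {"l":75,"mq":83,"om":57,"slx":54,"swd":50,"u":29,"xp":2,"yr":98}
After op 11 (add /sij 71): {"l":75,"mq":83,"om":57,"sij":71,"slx":54,"swd":50,"u":29,"xp":2,"yr":98}
After op 12 (replace /xp 64): {"l":75,"mq":83,"om":57,"sij":71,"slx":54,"swd":50,"u":29,"xp":64,"yr":98}
After op 13 (replace /om 22): {"l":75,"mq":83,"om":22,"sij":71,"slx":54,"swd":50,"u":29,"xp":64,"yr":98}
After op 14 (remove /xp): {"l":75,"mq":83,"om":22,"sij":71,"slx":54,"swd":50,"u":29,"yr":98}
After op 15 (replace /swd 17): {"l":75,"mq":83,"om":22,"sij":71,"slx":54,"swd":17,"u":29,"yr":98}
After op 16 (add /slx 66): {"l":75,"mq":83,"om":22,"sij":71,"slx":66,"swd":17,"u":29,"yr":98}
After op 17 (add /b 18): {"b":18,"l":75,"mq":83,"om":22,"sij":71,"slx":66,"swd":17,"u":29,"yr":98}
After op 18 (replace /swd 81): {"b":18,"l":75,"mq":83,"om":22,"sij":71,"slx":66,"swd":81,"u":29,"yr":98}
After op 19 (add /rv 52): {"b":18,"l":75,"mq":83,"om":22,"rv":52,"sij":71,"slx":66,"swd":81,"u":29,"yr":98}
After op 20 (remove /l): {"b":18,"mq":83,"om":22,"rv":52,"sij":71,"slx":66,"swd":81,"u":29,"yr":98}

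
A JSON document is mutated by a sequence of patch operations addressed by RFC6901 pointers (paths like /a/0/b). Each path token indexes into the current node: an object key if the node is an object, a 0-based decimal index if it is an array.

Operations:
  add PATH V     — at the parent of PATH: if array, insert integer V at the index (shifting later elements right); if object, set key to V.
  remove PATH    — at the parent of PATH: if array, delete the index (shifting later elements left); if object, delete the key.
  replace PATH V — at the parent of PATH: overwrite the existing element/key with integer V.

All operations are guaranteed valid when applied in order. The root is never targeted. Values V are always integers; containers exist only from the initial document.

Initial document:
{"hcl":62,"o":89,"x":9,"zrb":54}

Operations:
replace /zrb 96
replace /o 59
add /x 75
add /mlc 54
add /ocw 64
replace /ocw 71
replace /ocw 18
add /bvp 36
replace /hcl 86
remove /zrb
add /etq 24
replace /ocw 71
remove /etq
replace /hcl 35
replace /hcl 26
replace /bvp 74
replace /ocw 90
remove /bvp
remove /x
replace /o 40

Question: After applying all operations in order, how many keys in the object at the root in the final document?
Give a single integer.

After op 1 (replace /zrb 96): {"hcl":62,"o":89,"x":9,"zrb":96}
After op 2 (replace /o 59): {"hcl":62,"o":59,"x":9,"zrb":96}
After op 3 (add /x 75): {"hcl":62,"o":59,"x":75,"zrb":96}
After op 4 (add /mlc 54): {"hcl":62,"mlc":54,"o":59,"x":75,"zrb":96}
After op 5 (add /ocw 64): {"hcl":62,"mlc":54,"o":59,"ocw":64,"x":75,"zrb":96}
After op 6 (replace /ocw 71): {"hcl":62,"mlc":54,"o":59,"ocw":71,"x":75,"zrb":96}
After op 7 (replace /ocw 18): {"hcl":62,"mlc":54,"o":59,"ocw":18,"x":75,"zrb":96}
After op 8 (add /bvp 36): {"bvp":36,"hcl":62,"mlc":54,"o":59,"ocw":18,"x":75,"zrb":96}
After op 9 (replace /hcl 86): {"bvp":36,"hcl":86,"mlc":54,"o":59,"ocw":18,"x":75,"zrb":96}
After op 10 (remove /zrb): {"bvp":36,"hcl":86,"mlc":54,"o":59,"ocw":18,"x":75}
After op 11 (add /etq 24): {"bvp":36,"etq":24,"hcl":86,"mlc":54,"o":59,"ocw":18,"x":75}
After op 12 (replace /ocw 71): {"bvp":36,"etq":24,"hcl":86,"mlc":54,"o":59,"ocw":71,"x":75}
After op 13 (remove /etq): {"bvp":36,"hcl":86,"mlc":54,"o":59,"ocw":71,"x":75}
After op 14 (replace /hcl 35): {"bvp":36,"hcl":35,"mlc":54,"o":59,"ocw":71,"x":75}
After op 15 (replace /hcl 26): {"bvp":36,"hcl":26,"mlc":54,"o":59,"ocw":71,"x":75}
After op 16 (replace /bvp 74): {"bvp":74,"hcl":26,"mlc":54,"o":59,"ocw":71,"x":75}
After op 17 (replace /ocw 90): {"bvp":74,"hcl":26,"mlc":54,"o":59,"ocw":90,"x":75}
After op 18 (remove /bvp): {"hcl":26,"mlc":54,"o":59,"ocw":90,"x":75}
After op 19 (remove /x): {"hcl":26,"mlc":54,"o":59,"ocw":90}
After op 20 (replace /o 40): {"hcl":26,"mlc":54,"o":40,"ocw":90}
Size at the root: 4

Answer: 4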